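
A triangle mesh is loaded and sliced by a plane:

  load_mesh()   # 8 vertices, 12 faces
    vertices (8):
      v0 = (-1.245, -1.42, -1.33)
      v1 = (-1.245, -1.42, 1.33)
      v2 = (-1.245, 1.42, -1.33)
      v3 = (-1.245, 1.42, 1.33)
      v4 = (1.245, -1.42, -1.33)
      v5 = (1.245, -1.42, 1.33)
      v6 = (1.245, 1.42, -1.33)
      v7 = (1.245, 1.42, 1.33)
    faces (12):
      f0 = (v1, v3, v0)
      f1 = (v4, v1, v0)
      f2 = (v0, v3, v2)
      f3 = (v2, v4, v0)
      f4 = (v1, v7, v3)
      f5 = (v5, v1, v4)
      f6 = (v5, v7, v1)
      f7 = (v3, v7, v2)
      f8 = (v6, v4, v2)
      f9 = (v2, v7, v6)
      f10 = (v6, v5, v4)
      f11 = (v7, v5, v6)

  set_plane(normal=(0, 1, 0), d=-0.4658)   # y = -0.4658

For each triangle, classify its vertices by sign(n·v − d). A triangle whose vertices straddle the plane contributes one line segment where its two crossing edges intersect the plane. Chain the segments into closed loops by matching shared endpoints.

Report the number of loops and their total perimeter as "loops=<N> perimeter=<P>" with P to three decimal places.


Straddling triangles (8 of 12):
  (v1,v3,v0) [-+-] → (-1.245, -0.4658, 1.33)–(-1.245, -0.4658, -0.436277)  len=1.7663
  (v0,v3,v2) [-++] → (-1.245, -0.4658, -0.436277)–(-1.245, -0.4658, -1.33)  len=0.8937
  (v2,v4,v0) [+--] → (0.408395, -0.4658, -1.33)–(-1.245, -0.4658, -1.33)  len=1.6534
  (v1,v7,v3) [-++] → (-0.408395, -0.4658, 1.33)–(-1.245, -0.4658, 1.33)  len=0.8366
  (v5,v7,v1) [-+-] → (1.245, -0.4658, 1.33)–(-0.408395, -0.4658, 1.33)  len=1.6534
  (v6,v4,v2) [+-+] → (1.245, -0.4658, -1.33)–(0.408395, -0.4658, -1.33)  len=0.8366
  (v6,v5,v4) [+--] → (1.245, -0.4658, 0.436277)–(1.245, -0.4658, -1.33)  len=1.7663
  (v7,v5,v6) [+-+] → (1.245, -0.4658, 1.33)–(1.245, -0.4658, 0.436277)  len=0.8937

Chained into 1 loop(s):
  loop 1: 8 segments, perimeter = 10.3000
Total perimeter = 10.300

loops=1 perimeter=10.300


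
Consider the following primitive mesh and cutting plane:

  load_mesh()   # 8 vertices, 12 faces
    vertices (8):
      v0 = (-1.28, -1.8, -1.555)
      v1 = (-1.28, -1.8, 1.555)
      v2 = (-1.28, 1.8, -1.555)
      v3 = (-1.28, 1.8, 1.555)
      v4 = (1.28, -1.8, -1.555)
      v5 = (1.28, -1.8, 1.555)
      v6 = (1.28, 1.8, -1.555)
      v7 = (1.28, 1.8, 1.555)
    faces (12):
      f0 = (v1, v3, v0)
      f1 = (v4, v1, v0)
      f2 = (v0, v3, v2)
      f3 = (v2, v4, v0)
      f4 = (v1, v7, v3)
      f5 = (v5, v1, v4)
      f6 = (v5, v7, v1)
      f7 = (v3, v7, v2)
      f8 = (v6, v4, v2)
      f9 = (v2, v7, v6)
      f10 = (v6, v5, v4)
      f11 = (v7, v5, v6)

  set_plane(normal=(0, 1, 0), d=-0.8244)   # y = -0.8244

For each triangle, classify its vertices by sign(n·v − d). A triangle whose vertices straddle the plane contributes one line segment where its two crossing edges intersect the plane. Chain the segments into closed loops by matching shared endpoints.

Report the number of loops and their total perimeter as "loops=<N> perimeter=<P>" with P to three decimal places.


loops=1 perimeter=11.340

Straddling triangles (8 of 12):
  (v1,v3,v0) [-+-] → (-1.28, -0.8244, 1.555)–(-1.28, -0.8244, -0.71219)  len=2.2672
  (v0,v3,v2) [-++] → (-1.28, -0.8244, -0.71219)–(-1.28, -0.8244, -1.555)  len=0.8428
  (v2,v4,v0) [+--] → (0.58624, -0.8244, -1.555)–(-1.28, -0.8244, -1.555)  len=1.8662
  (v1,v7,v3) [-++] → (-0.58624, -0.8244, 1.555)–(-1.28, -0.8244, 1.555)  len=0.6938
  (v5,v7,v1) [-+-] → (1.28, -0.8244, 1.555)–(-0.58624, -0.8244, 1.555)  len=1.8662
  (v6,v4,v2) [+-+] → (1.28, -0.8244, -1.555)–(0.58624, -0.8244, -1.555)  len=0.6938
  (v6,v5,v4) [+--] → (1.28, -0.8244, 0.71219)–(1.28, -0.8244, -1.555)  len=2.2672
  (v7,v5,v6) [+-+] → (1.28, -0.8244, 1.555)–(1.28, -0.8244, 0.71219)  len=0.8428

Chained into 1 loop(s):
  loop 1: 8 segments, perimeter = 11.3400
Total perimeter = 11.340


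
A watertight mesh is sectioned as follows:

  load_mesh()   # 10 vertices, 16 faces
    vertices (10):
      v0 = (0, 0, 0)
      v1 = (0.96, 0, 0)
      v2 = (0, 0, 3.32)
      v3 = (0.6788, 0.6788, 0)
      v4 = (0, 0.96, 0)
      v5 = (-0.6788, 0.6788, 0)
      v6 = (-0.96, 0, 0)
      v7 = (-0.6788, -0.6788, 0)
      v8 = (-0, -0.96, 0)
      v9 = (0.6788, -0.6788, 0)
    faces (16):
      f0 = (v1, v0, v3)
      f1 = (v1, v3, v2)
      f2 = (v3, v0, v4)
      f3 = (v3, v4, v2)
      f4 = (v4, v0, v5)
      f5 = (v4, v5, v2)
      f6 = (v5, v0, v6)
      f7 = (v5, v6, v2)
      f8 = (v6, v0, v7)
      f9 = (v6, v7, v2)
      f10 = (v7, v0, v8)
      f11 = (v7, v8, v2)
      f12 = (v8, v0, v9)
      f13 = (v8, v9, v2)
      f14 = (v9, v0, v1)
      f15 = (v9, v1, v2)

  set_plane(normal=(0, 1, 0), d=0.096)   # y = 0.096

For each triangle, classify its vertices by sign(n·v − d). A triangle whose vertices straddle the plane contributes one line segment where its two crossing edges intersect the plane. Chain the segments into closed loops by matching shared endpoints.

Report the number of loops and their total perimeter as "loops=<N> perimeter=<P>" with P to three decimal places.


Straddling triangles (8 of 16):
  (v1,v0,v3) [--+] → (0.096, 0.096, 0)–(0.920231, 0.096, 0)  len=0.8242
  (v1,v3,v2) [-+-] → (0.920231, 0.096, 0)–(0.096, 0.096, 2.85047)  len=2.9672
  (v3,v0,v4) [+-+] → (0.096, 0.096, 0)–(0, 0.096, 0)  len=0.0960
  (v3,v4,v2) [++-] → (0, 0.096, 2.988)–(0.096, 0.096, 2.85047)  len=0.1677
  (v4,v0,v5) [+-+] → (0, 0.096, 0)–(-0.096, 0.096, 0)  len=0.0960
  (v4,v5,v2) [++-] → (-0.096, 0.096, 2.85047)–(0, 0.096, 2.988)  len=0.1677
  (v5,v0,v6) [+--] → (-0.096, 0.096, 0)–(-0.920231, 0.096, 0)  len=0.8242
  (v5,v6,v2) [+--] → (-0.920231, 0.096, 0)–(-0.096, 0.096, 2.85047)  len=2.9672

Chained into 1 loop(s):
  loop 1: 8 segments, perimeter = 8.1104
Total perimeter = 8.110

loops=1 perimeter=8.110


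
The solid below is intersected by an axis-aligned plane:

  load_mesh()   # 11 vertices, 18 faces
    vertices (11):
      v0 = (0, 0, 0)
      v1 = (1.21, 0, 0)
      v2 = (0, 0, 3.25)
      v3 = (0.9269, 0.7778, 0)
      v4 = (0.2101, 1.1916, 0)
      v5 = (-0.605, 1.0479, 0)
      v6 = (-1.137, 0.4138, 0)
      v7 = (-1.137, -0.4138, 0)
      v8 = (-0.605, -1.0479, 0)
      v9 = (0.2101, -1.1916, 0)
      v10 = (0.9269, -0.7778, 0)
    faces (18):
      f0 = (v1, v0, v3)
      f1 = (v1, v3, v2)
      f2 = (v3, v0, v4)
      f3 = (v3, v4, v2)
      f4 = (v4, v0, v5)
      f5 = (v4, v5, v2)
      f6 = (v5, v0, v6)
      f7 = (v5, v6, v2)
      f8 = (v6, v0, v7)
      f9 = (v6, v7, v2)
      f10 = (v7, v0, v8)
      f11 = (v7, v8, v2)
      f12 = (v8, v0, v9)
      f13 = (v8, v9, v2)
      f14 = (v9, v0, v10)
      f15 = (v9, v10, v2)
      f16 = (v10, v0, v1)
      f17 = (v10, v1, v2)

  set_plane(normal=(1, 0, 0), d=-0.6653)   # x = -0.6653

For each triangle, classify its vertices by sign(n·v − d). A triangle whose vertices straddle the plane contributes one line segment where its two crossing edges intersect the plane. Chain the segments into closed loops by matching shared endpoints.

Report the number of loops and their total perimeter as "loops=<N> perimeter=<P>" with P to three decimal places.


Straddling triangles (6 of 18):
  (v5,v0,v6) [++-] → (-0.6653, 0.242129, 0)–(-0.6653, 0.976027, 0)  len=0.7339
  (v5,v6,v2) [+-+] → (-0.6653, 0.976027, 0)–(-0.6653, 0.242129, 1.34831)  len=1.5351
  (v6,v0,v7) [-+-] → (-0.6653, 0.242129, 0)–(-0.6653, -0.242129, 0)  len=0.4843
  (v6,v7,v2) [--+] → (-0.6653, -0.242129, 1.34831)–(-0.6653, 0.242129, 1.34831)  len=0.4843
  (v7,v0,v8) [-++] → (-0.6653, -0.242129, 0)–(-0.6653, -0.976027, 0)  len=0.7339
  (v7,v8,v2) [-++] → (-0.6653, -0.976027, 0)–(-0.6653, -0.242129, 1.34831)  len=1.5351

Chained into 1 loop(s):
  loop 1: 6 segments, perimeter = 5.5065
Total perimeter = 5.507

loops=1 perimeter=5.507


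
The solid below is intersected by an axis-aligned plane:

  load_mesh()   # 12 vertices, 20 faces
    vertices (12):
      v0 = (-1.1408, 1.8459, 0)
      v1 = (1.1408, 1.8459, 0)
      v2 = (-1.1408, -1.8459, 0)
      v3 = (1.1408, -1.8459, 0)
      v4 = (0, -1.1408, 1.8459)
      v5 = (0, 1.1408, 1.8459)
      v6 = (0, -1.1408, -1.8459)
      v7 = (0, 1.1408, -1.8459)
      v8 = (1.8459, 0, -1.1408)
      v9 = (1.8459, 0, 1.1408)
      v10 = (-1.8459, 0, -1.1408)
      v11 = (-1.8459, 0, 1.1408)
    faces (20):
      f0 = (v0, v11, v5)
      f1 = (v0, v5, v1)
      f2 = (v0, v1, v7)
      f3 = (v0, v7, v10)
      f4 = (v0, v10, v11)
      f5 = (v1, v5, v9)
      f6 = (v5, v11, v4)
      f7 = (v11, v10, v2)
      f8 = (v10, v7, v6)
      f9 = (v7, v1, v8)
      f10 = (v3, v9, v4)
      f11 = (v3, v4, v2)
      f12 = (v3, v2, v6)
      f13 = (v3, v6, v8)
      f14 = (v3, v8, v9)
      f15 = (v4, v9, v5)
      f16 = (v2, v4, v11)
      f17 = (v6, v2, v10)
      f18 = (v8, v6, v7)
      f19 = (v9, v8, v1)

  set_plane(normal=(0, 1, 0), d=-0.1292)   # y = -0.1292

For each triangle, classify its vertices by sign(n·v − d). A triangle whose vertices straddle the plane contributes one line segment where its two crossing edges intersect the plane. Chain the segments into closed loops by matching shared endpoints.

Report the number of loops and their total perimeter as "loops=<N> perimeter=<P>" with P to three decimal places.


loops=1 perimeter=12.156

Straddling triangles (10 of 20):
  (v5,v11,v4) [++-] → (-1.63684, -0.1292, 1.22066)–(0, -0.1292, 1.8459)  len=1.7522
  (v11,v10,v2) [++-] → (-1.79655, -0.1292, -1.06095)–(-1.79655, -0.1292, 1.06095)  len=2.1219
  (v10,v7,v6) [++-] → (0, -0.1292, -1.8459)–(-1.63684, -0.1292, -1.22066)  len=1.7522
  (v3,v9,v4) [-+-] → (1.79655, -0.1292, 1.06095)–(1.63684, -0.1292, 1.22066)  len=0.2259
  (v3,v6,v8) [--+] → (1.63684, -0.1292, -1.22066)–(1.79655, -0.1292, -1.06095)  len=0.2259
  (v3,v8,v9) [-++] → (1.79655, -0.1292, -1.06095)–(1.79655, -0.1292, 1.06095)  len=2.1219
  (v4,v9,v5) [-++] → (1.63684, -0.1292, 1.22066)–(0, -0.1292, 1.8459)  len=1.7522
  (v2,v4,v11) [--+] → (-1.63684, -0.1292, 1.22066)–(-1.79655, -0.1292, 1.06095)  len=0.2259
  (v6,v2,v10) [--+] → (-1.79655, -0.1292, -1.06095)–(-1.63684, -0.1292, -1.22066)  len=0.2259
  (v8,v6,v7) [+-+] → (1.63684, -0.1292, -1.22066)–(0, -0.1292, -1.8459)  len=1.7522

Chained into 1 loop(s):
  loop 1: 10 segments, perimeter = 12.1560
Total perimeter = 12.156


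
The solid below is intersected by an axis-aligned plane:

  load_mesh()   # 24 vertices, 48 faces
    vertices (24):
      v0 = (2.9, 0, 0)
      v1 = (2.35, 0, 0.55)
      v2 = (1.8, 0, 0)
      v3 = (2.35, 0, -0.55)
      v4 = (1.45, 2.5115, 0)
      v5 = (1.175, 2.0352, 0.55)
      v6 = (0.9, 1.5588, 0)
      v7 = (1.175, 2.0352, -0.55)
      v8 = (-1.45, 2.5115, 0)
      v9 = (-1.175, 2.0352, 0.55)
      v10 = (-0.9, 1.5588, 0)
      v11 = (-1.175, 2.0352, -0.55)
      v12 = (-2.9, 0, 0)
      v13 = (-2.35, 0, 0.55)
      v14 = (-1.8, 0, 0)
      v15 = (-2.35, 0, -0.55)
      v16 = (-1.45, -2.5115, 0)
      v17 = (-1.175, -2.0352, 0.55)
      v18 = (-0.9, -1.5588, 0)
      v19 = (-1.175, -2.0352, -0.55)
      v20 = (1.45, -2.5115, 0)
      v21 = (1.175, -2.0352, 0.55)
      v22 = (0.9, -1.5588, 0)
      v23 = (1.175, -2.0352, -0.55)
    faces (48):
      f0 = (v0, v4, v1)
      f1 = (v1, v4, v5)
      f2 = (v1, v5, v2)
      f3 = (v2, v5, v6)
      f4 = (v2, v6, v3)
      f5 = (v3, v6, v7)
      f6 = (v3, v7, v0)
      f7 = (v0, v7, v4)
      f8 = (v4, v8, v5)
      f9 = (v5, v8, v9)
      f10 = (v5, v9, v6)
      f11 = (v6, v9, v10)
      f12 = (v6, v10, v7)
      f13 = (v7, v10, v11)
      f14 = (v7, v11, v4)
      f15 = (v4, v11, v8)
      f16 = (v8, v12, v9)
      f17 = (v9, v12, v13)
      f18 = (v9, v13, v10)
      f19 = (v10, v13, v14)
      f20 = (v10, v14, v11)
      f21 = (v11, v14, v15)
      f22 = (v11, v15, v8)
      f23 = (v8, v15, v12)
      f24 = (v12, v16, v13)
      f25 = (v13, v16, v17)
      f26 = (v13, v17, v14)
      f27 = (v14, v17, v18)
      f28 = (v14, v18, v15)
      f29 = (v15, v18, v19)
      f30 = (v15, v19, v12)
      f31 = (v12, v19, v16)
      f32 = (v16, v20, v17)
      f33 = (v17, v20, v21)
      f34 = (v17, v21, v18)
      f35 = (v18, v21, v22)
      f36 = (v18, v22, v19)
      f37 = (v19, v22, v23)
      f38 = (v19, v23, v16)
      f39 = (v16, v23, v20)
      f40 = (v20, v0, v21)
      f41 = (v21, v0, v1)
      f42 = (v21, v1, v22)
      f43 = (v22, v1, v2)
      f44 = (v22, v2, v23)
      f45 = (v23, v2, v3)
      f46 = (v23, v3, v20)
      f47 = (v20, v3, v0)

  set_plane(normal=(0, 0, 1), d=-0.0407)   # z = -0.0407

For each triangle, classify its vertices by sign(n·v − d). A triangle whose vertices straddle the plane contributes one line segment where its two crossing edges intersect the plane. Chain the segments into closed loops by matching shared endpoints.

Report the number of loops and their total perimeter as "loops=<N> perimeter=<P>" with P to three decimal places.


loops=2 perimeter=28.200

Straddling triangles (24 of 48):
  (v2,v6,v3) [++-] → (1.0073, 1.44345, -0.0407)–(1.8407, 0, -0.0407)  len=1.6668
  (v3,v6,v7) [-+-] → (1.0073, 1.44345, -0.0407)–(0.92035, 1.59405, -0.0407)  len=0.1739
  (v3,v7,v0) [--+] → (2.77235, 0.150605, -0.0407)–(2.8593, 0, -0.0407)  len=0.1739
  (v0,v7,v4) [+-+] → (2.77235, 0.150605, -0.0407)–(1.42965, 2.47625, -0.0407)  len=2.6854
  (v6,v10,v7) [++-] → (-0.74645, 1.59405, -0.0407)–(0.92035, 1.59405, -0.0407)  len=1.6668
  (v7,v10,v11) [-+-] → (-0.74645, 1.59405, -0.0407)–(-0.92035, 1.59405, -0.0407)  len=0.1739
  (v7,v11,v4) [--+] → (1.25575, 2.47625, -0.0407)–(1.42965, 2.47625, -0.0407)  len=0.1739
  (v4,v11,v8) [+-+] → (1.25575, 2.47625, -0.0407)–(-1.42965, 2.47625, -0.0407)  len=2.6854
  (v10,v14,v11) [++-] → (-1.75375, 0.150605, -0.0407)–(-0.92035, 1.59405, -0.0407)  len=1.6668
  (v11,v14,v15) [-+-] → (-1.75375, 0.150605, -0.0407)–(-1.8407, 0, -0.0407)  len=0.1739
  (v11,v15,v8) [--+] → (-1.5166, 2.32565, -0.0407)–(-1.42965, 2.47625, -0.0407)  len=0.1739
  (v8,v15,v12) [+-+] → (-1.5166, 2.32565, -0.0407)–(-2.8593, 0, -0.0407)  len=2.6854
  (v14,v18,v15) [++-] → (-1.0073, -1.44345, -0.0407)–(-1.8407, 0, -0.0407)  len=1.6668
  (v15,v18,v19) [-+-] → (-1.0073, -1.44345, -0.0407)–(-0.92035, -1.59405, -0.0407)  len=0.1739
  (v15,v19,v12) [--+] → (-2.77235, -0.150605, -0.0407)–(-2.8593, 0, -0.0407)  len=0.1739
  (v12,v19,v16) [+-+] → (-2.77235, -0.150605, -0.0407)–(-1.42965, -2.47625, -0.0407)  len=2.6854
  (v18,v22,v19) [++-] → (0.74645, -1.59405, -0.0407)–(-0.92035, -1.59405, -0.0407)  len=1.6668
  (v19,v22,v23) [-+-] → (0.74645, -1.59405, -0.0407)–(0.92035, -1.59405, -0.0407)  len=0.1739
  (v19,v23,v16) [--+] → (-1.25575, -2.47625, -0.0407)–(-1.42965, -2.47625, -0.0407)  len=0.1739
  (v16,v23,v20) [+-+] → (-1.25575, -2.47625, -0.0407)–(1.42965, -2.47625, -0.0407)  len=2.6854
  (v22,v2,v23) [++-] → (1.75375, -0.150605, -0.0407)–(0.92035, -1.59405, -0.0407)  len=1.6668
  (v23,v2,v3) [-+-] → (1.75375, -0.150605, -0.0407)–(1.8407, 0, -0.0407)  len=0.1739
  (v23,v3,v20) [--+] → (1.5166, -2.32565, -0.0407)–(1.42965, -2.47625, -0.0407)  len=0.1739
  (v20,v3,v0) [+-+] → (1.5166, -2.32565, -0.0407)–(2.8593, 0, -0.0407)  len=2.6854

Chained into 2 loop(s):
  loop 1: 12 segments, perimeter = 11.0441
  loop 2: 12 segments, perimeter = 17.1559
Total perimeter = 28.200


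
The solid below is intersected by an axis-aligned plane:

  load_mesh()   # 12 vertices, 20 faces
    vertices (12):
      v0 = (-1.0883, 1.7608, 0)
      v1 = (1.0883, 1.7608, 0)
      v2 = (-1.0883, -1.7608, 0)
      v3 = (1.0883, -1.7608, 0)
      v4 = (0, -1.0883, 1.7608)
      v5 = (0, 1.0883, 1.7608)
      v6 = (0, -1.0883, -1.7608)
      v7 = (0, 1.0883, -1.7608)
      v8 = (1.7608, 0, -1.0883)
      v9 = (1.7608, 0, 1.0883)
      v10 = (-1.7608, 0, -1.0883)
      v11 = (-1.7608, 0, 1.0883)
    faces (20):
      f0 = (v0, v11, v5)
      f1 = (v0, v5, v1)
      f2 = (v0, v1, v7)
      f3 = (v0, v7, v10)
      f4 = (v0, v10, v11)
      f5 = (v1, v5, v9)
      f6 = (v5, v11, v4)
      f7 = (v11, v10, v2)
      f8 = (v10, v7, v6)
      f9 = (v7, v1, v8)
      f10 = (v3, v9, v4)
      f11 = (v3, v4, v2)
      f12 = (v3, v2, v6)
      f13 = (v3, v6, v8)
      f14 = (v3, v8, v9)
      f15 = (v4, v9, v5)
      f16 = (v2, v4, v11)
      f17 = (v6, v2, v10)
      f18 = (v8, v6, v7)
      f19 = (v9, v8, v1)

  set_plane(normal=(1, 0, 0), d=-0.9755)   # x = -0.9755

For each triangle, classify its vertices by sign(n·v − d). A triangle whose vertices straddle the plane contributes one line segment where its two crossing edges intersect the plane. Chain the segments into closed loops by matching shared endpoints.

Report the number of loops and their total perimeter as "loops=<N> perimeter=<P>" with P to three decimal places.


Straddling triangles (10 of 20):
  (v0,v11,v5) [--+] → (-0.9755, 0.485371, 1.38823)–(-0.9755, 1.6911, 0.182503)  len=1.7052
  (v0,v5,v1) [-++] → (-0.9755, 1.6911, 0.182503)–(-0.9755, 1.7608, 0)  len=0.1954
  (v0,v1,v7) [-++] → (-0.9755, 1.7608, 0)–(-0.9755, 1.6911, -0.182503)  len=0.1954
  (v0,v7,v10) [-+-] → (-0.9755, 1.6911, -0.182503)–(-0.9755, 0.485371, -1.38823)  len=1.7052
  (v5,v11,v4) [+-+] → (-0.9755, 0.485371, 1.38823)–(-0.9755, -0.485371, 1.38823)  len=0.9707
  (v10,v7,v6) [-++] → (-0.9755, 0.485371, -1.38823)–(-0.9755, -0.485371, -1.38823)  len=0.9707
  (v3,v4,v2) [++-] → (-0.9755, -1.6911, 0.182503)–(-0.9755, -1.7608, 0)  len=0.1954
  (v3,v2,v6) [+-+] → (-0.9755, -1.7608, 0)–(-0.9755, -1.6911, -0.182503)  len=0.1954
  (v2,v4,v11) [-+-] → (-0.9755, -1.6911, 0.182503)–(-0.9755, -0.485371, 1.38823)  len=1.7052
  (v6,v2,v10) [+--] → (-0.9755, -1.6911, -0.182503)–(-0.9755, -0.485371, -1.38823)  len=1.7052

Chained into 1 loop(s):
  loop 1: 10 segments, perimeter = 9.5435
Total perimeter = 9.544

loops=1 perimeter=9.544


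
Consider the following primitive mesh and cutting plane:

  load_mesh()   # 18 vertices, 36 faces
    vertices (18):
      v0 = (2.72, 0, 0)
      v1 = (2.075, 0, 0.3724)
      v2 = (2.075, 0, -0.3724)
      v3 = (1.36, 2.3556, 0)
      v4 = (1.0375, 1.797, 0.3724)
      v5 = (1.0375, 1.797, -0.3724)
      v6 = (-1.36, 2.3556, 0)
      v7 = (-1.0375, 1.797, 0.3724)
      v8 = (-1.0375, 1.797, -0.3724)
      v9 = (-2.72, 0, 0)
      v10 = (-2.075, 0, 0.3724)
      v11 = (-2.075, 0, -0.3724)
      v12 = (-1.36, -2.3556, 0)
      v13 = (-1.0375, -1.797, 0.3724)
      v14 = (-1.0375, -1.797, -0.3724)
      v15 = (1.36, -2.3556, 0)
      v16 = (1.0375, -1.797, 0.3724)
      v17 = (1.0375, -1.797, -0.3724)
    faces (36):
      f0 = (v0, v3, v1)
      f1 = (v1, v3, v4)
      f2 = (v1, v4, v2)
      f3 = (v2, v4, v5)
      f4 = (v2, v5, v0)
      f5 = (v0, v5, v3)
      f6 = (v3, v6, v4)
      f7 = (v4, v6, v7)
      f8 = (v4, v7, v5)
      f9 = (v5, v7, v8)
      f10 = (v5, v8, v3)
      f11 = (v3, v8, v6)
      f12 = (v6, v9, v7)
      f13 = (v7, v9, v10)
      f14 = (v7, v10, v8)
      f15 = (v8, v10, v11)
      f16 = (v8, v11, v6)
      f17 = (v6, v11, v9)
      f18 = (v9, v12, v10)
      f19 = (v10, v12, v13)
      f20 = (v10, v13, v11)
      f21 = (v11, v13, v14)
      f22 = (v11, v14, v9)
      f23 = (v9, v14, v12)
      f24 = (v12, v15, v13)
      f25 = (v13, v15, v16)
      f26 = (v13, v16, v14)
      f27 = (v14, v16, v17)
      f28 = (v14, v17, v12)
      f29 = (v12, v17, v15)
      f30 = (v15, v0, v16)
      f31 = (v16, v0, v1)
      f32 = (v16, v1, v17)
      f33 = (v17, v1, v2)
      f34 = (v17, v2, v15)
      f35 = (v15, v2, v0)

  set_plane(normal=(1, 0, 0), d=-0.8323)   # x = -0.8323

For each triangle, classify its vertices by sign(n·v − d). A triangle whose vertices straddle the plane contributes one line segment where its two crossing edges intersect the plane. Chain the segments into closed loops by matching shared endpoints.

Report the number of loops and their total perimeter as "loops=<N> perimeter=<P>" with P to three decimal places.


loops=2 perimeter=4.175

Straddling triangles (12 of 36):
  (v3,v6,v4) [+-+] → (-0.8323, 2.3556, 0)–(-0.8323, 2.23265, 0.0819668)  len=0.1478
  (v4,v6,v7) [+--] → (-0.8323, 2.23265, 0.0819668)–(-0.8323, 1.797, 0.3724)  len=0.5236
  (v4,v7,v5) [+-+] → (-0.8323, 1.797, 0.3724)–(-0.8323, 1.797, 0.298746)  len=0.0737
  (v5,v7,v8) [+--] → (-0.8323, 1.797, 0.298746)–(-0.8323, 1.797, -0.3724)  len=0.6711
  (v5,v8,v3) [+-+] → (-0.8323, 1.797, -0.3724)–(-0.8323, 1.84481, -0.340527)  len=0.0575
  (v3,v8,v6) [+--] → (-0.8323, 1.84481, -0.340527)–(-0.8323, 2.3556, 0)  len=0.6139
  (v12,v15,v13) [-+-] → (-0.8323, -2.3556, 0)–(-0.8323, -1.84481, 0.340527)  len=0.6139
  (v13,v15,v16) [-++] → (-0.8323, -1.84481, 0.340527)–(-0.8323, -1.797, 0.3724)  len=0.0575
  (v13,v16,v14) [-+-] → (-0.8323, -1.797, 0.3724)–(-0.8323, -1.797, -0.298746)  len=0.6711
  (v14,v16,v17) [-++] → (-0.8323, -1.797, -0.298746)–(-0.8323, -1.797, -0.3724)  len=0.0737
  (v14,v17,v12) [-+-] → (-0.8323, -1.797, -0.3724)–(-0.8323, -2.23265, -0.0819668)  len=0.5236
  (v12,v17,v15) [-++] → (-0.8323, -2.23265, -0.0819668)–(-0.8323, -2.3556, 0)  len=0.1478

Chained into 2 loop(s):
  loop 1: 6 segments, perimeter = 2.0875
  loop 2: 6 segments, perimeter = 2.0875
Total perimeter = 4.175


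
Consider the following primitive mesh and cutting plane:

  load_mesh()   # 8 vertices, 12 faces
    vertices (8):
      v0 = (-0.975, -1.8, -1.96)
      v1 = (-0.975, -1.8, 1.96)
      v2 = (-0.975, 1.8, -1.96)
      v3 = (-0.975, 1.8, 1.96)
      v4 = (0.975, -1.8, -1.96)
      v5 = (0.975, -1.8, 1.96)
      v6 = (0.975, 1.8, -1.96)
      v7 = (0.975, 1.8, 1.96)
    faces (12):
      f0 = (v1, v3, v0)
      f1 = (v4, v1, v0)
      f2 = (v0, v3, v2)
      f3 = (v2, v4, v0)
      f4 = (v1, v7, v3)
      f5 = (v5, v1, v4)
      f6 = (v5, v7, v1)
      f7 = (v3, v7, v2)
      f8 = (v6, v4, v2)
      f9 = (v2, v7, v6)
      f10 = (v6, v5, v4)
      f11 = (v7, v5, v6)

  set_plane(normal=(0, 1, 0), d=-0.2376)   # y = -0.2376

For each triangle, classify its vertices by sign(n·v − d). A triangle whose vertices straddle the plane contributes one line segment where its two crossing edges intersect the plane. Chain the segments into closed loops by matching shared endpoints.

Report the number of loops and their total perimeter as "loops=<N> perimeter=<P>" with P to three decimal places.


Straddling triangles (8 of 12):
  (v1,v3,v0) [-+-] → (-0.975, -0.2376, 1.96)–(-0.975, -0.2376, -0.25872)  len=2.2187
  (v0,v3,v2) [-++] → (-0.975, -0.2376, -0.25872)–(-0.975, -0.2376, -1.96)  len=1.7013
  (v2,v4,v0) [+--] → (0.1287, -0.2376, -1.96)–(-0.975, -0.2376, -1.96)  len=1.1037
  (v1,v7,v3) [-++] → (-0.1287, -0.2376, 1.96)–(-0.975, -0.2376, 1.96)  len=0.8463
  (v5,v7,v1) [-+-] → (0.975, -0.2376, 1.96)–(-0.1287, -0.2376, 1.96)  len=1.1037
  (v6,v4,v2) [+-+] → (0.975, -0.2376, -1.96)–(0.1287, -0.2376, -1.96)  len=0.8463
  (v6,v5,v4) [+--] → (0.975, -0.2376, 0.25872)–(0.975, -0.2376, -1.96)  len=2.2187
  (v7,v5,v6) [+-+] → (0.975, -0.2376, 1.96)–(0.975, -0.2376, 0.25872)  len=1.7013

Chained into 1 loop(s):
  loop 1: 8 segments, perimeter = 11.7400
Total perimeter = 11.740

loops=1 perimeter=11.740


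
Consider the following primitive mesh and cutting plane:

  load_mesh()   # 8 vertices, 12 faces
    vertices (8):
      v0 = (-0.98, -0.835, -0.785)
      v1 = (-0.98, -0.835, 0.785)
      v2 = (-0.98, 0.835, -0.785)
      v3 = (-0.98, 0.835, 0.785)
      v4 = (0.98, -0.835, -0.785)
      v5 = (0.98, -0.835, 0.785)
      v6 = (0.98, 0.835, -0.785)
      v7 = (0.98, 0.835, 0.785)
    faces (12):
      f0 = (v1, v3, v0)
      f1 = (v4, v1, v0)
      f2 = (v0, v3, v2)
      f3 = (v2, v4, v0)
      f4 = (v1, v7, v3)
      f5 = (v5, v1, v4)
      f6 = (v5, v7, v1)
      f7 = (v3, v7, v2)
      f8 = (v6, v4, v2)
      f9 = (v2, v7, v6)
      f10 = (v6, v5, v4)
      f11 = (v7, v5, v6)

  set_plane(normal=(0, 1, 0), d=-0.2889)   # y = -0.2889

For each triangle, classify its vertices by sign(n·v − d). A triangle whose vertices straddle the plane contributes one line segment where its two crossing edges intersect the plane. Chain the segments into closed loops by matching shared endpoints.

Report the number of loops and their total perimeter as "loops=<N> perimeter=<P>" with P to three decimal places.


loops=1 perimeter=7.060

Straddling triangles (8 of 12):
  (v1,v3,v0) [-+-] → (-0.98, -0.2889, 0.785)–(-0.98, -0.2889, -0.271601)  len=1.0566
  (v0,v3,v2) [-++] → (-0.98, -0.2889, -0.271601)–(-0.98, -0.2889, -0.785)  len=0.5134
  (v2,v4,v0) [+--] → (0.339068, -0.2889, -0.785)–(-0.98, -0.2889, -0.785)  len=1.3191
  (v1,v7,v3) [-++] → (-0.339068, -0.2889, 0.785)–(-0.98, -0.2889, 0.785)  len=0.6409
  (v5,v7,v1) [-+-] → (0.98, -0.2889, 0.785)–(-0.339068, -0.2889, 0.785)  len=1.3191
  (v6,v4,v2) [+-+] → (0.98, -0.2889, -0.785)–(0.339068, -0.2889, -0.785)  len=0.6409
  (v6,v5,v4) [+--] → (0.98, -0.2889, 0.271601)–(0.98, -0.2889, -0.785)  len=1.0566
  (v7,v5,v6) [+-+] → (0.98, -0.2889, 0.785)–(0.98, -0.2889, 0.271601)  len=0.5134

Chained into 1 loop(s):
  loop 1: 8 segments, perimeter = 7.0600
Total perimeter = 7.060


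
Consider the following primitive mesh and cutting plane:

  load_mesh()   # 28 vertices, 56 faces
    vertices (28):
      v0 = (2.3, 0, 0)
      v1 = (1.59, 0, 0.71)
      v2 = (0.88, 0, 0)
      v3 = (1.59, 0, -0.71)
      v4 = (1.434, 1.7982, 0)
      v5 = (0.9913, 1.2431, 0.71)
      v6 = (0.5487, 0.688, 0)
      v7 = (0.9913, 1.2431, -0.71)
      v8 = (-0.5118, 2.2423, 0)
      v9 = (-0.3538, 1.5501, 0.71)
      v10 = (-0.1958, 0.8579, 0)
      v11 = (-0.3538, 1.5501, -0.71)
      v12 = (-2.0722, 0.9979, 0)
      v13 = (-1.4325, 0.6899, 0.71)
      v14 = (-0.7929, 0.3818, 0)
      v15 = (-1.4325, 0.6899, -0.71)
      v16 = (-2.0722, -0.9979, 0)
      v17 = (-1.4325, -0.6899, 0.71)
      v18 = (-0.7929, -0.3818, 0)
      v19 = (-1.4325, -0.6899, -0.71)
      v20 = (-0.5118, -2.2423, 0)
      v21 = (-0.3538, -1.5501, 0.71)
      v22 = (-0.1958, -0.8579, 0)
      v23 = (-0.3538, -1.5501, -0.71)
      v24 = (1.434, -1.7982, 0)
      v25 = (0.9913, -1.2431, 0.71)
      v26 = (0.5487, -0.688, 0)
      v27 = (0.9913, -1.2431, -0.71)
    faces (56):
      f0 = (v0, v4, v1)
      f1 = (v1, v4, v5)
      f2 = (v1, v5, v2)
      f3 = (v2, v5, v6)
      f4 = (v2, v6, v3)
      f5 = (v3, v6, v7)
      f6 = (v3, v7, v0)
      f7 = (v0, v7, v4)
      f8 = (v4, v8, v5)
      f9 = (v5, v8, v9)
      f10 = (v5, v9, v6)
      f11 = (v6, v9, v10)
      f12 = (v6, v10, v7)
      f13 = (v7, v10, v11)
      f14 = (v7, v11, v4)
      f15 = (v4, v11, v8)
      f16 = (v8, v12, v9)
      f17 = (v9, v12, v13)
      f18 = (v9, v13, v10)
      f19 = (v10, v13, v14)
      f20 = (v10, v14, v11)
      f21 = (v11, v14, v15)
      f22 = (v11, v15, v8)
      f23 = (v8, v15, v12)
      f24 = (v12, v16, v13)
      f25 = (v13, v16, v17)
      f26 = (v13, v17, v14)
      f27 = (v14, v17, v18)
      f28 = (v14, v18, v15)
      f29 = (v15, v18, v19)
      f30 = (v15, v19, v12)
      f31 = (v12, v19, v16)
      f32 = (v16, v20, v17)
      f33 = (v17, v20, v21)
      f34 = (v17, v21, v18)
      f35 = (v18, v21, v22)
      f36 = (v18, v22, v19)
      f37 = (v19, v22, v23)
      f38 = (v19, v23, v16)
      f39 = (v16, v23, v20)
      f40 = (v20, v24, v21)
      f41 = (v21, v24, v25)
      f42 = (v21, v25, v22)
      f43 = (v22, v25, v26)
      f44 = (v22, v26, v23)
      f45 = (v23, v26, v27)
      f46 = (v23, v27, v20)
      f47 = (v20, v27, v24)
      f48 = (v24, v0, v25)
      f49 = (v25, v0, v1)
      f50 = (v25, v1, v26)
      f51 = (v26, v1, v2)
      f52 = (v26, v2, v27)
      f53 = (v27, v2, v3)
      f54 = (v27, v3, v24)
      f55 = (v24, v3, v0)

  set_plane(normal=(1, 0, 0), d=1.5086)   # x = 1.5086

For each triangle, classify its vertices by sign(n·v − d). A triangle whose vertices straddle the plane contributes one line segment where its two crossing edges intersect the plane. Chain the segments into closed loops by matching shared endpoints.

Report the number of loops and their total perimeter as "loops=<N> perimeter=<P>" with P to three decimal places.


loops=1 perimeter=7.296

Straddling triangles (14 of 56):
  (v0,v4,v1) [+-+] → (1.5086, 1.6433, 0)–(1.5086, 0.938292, 0.339526)  len=0.7825
  (v1,v4,v5) [+--] → (1.5086, 0.938292, 0.339526)–(1.5086, 0.169013, 0.71)  len=0.8538
  (v1,v5,v2) [+--] → (1.5086, 0.169013, 0.71)–(1.5086, 0, 0.6286)  len=0.1876
  (v2,v6,v3) [--+] → (1.5086, 0.053782, -0.654498)–(1.5086, 0, -0.6286)  len=0.0597
  (v3,v6,v7) [+--] → (1.5086, 0.053782, -0.654498)–(1.5086, 0.169013, -0.71)  len=0.1279
  (v3,v7,v0) [+-+] → (1.5086, 0.169013, -0.71)–(1.5086, 0.75173, -0.429353)  len=0.6468
  (v0,v7,v4) [+--] → (1.5086, 0.75173, -0.429353)–(1.5086, 1.6433, 0)  len=0.9896
  (v24,v0,v25) [-+-] → (1.5086, -1.6433, 0)–(1.5086, -0.75173, 0.429353)  len=0.9896
  (v25,v0,v1) [-++] → (1.5086, -0.75173, 0.429353)–(1.5086, -0.169013, 0.71)  len=0.6468
  (v25,v1,v26) [-+-] → (1.5086, -0.169013, 0.71)–(1.5086, -0.053782, 0.654498)  len=0.1279
  (v26,v1,v2) [-+-] → (1.5086, -0.053782, 0.654498)–(1.5086, 0, 0.6286)  len=0.0597
  (v27,v2,v3) [--+] → (1.5086, 0, -0.6286)–(1.5086, -0.169013, -0.71)  len=0.1876
  (v27,v3,v24) [-+-] → (1.5086, -0.169013, -0.71)–(1.5086, -0.938292, -0.339526)  len=0.8538
  (v24,v3,v0) [-++] → (1.5086, -0.938292, -0.339526)–(1.5086, -1.6433, 0)  len=0.7825

Chained into 1 loop(s):
  loop 1: 14 segments, perimeter = 7.2957
Total perimeter = 7.296


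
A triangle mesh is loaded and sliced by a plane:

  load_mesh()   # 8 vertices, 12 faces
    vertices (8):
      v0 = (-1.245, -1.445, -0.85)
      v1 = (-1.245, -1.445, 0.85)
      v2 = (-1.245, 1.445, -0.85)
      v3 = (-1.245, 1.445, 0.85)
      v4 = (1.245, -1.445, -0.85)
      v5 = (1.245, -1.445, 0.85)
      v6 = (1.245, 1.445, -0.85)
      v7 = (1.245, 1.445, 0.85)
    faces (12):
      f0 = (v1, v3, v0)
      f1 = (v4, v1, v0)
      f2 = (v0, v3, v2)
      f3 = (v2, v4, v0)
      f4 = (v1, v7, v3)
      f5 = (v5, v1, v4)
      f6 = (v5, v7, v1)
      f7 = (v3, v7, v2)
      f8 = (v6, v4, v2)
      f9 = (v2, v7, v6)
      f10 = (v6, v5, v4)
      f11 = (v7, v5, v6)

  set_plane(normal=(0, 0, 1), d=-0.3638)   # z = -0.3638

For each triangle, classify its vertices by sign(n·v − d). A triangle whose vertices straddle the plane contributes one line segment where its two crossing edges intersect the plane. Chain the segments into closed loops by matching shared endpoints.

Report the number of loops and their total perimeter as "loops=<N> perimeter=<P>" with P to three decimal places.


Straddling triangles (8 of 12):
  (v1,v3,v0) [++-] → (-1.245, -0.61846, -0.3638)–(-1.245, -1.445, -0.3638)  len=0.8265
  (v4,v1,v0) [-+-] → (0.53286, -1.445, -0.3638)–(-1.245, -1.445, -0.3638)  len=1.7779
  (v0,v3,v2) [-+-] → (-1.245, -0.61846, -0.3638)–(-1.245, 1.445, -0.3638)  len=2.0635
  (v5,v1,v4) [++-] → (0.53286, -1.445, -0.3638)–(1.245, -1.445, -0.3638)  len=0.7121
  (v3,v7,v2) [++-] → (-0.53286, 1.445, -0.3638)–(-1.245, 1.445, -0.3638)  len=0.7121
  (v2,v7,v6) [-+-] → (-0.53286, 1.445, -0.3638)–(1.245, 1.445, -0.3638)  len=1.7779
  (v6,v5,v4) [-+-] → (1.245, 0.61846, -0.3638)–(1.245, -1.445, -0.3638)  len=2.0635
  (v7,v5,v6) [++-] → (1.245, 0.61846, -0.3638)–(1.245, 1.445, -0.3638)  len=0.8265

Chained into 1 loop(s):
  loop 1: 8 segments, perimeter = 10.7600
Total perimeter = 10.760

loops=1 perimeter=10.760


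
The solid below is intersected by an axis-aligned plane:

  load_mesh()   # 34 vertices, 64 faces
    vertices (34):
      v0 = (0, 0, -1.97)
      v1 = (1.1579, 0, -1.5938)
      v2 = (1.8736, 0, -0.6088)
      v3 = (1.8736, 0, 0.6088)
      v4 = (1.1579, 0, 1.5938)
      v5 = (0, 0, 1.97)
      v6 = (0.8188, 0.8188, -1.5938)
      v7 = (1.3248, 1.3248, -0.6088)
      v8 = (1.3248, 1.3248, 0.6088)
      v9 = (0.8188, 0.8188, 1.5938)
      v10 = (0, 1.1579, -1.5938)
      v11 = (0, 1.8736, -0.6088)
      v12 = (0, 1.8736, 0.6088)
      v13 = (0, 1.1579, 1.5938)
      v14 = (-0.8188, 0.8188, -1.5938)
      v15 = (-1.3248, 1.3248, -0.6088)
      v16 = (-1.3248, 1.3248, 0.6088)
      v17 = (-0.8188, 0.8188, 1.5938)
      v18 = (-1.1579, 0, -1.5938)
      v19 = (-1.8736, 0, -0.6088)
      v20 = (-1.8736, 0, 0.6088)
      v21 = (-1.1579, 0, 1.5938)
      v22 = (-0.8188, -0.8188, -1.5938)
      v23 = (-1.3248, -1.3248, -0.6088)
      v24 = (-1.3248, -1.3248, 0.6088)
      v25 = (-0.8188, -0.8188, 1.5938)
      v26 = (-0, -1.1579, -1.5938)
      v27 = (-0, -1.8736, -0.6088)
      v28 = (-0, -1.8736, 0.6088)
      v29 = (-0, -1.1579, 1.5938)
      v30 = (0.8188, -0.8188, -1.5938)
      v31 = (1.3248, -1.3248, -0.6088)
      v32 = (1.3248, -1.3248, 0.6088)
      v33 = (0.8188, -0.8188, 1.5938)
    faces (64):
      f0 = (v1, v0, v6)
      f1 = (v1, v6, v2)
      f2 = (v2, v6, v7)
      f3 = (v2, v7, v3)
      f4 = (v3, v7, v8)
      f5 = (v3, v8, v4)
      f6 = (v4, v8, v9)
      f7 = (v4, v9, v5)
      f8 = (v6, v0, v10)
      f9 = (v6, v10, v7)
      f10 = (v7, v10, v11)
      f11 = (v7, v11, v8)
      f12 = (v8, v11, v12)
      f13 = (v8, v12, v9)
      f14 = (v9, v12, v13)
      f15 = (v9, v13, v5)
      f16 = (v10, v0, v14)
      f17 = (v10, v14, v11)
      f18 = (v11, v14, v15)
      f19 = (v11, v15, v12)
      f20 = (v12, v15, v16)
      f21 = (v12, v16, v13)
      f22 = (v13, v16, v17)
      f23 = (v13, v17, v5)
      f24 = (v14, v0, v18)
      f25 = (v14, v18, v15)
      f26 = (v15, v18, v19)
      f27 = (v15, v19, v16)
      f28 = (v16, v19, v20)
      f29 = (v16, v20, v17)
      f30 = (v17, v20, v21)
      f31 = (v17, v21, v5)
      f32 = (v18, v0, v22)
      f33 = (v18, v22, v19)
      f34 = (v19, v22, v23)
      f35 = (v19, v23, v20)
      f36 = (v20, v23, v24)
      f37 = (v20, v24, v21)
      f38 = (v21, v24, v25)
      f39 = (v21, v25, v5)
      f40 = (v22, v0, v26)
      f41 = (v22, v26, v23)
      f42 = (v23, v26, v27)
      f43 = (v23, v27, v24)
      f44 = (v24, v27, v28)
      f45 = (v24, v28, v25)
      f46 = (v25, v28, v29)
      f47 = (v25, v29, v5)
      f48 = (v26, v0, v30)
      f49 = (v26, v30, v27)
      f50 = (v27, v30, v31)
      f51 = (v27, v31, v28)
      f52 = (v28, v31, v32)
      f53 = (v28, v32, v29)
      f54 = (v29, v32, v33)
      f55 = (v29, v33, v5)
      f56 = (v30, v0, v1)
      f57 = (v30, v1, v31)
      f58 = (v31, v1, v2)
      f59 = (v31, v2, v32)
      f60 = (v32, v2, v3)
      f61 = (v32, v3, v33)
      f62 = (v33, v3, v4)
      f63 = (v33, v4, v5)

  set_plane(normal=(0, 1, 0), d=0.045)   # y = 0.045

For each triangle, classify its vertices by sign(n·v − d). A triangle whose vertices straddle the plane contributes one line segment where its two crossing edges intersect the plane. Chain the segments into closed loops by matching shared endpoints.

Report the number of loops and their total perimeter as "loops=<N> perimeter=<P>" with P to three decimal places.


Straddling triangles (20 of 64):
  (v1,v0,v6) [--+] → (0.045, 0.045, -1.94932)–(1.13926, 0.045, -1.5938)  len=1.1506
  (v1,v6,v2) [-+-] → (1.13926, 0.045, -1.5938)–(1.81563, 0.045, -0.662934)  len=1.1506
  (v2,v6,v7) [-++] → (1.81563, 0.045, -0.662934)–(1.85496, 0.045, -0.6088)  len=0.0669
  (v2,v7,v3) [-+-] → (1.85496, 0.045, -0.6088)–(1.85496, 0.045, 0.567441)  len=1.1762
  (v3,v7,v8) [-++] → (1.85496, 0.045, 0.567441)–(1.85496, 0.045, 0.6088)  len=0.0414
  (v3,v8,v4) [-+-] → (1.85496, 0.045, 0.6088)–(1.16357, 0.045, 1.56034)  len=1.1762
  (v4,v8,v9) [-++] → (1.16357, 0.045, 1.56034)–(1.13926, 0.045, 1.5938)  len=0.0414
  (v4,v9,v5) [-+-] → (1.13926, 0.045, 1.5938)–(0.045, 0.045, 1.94932)  len=1.1506
  (v6,v0,v10) [+-+] → (0.045, 0.045, -1.94932)–(0, 0.045, -1.95538)  len=0.0454
  (v9,v13,v5) [++-] → (0, 0.045, 1.95538)–(0.045, 0.045, 1.94932)  len=0.0454
  (v10,v0,v14) [+-+] → (0, 0.045, -1.95538)–(-0.045, 0.045, -1.94932)  len=0.0454
  (v13,v17,v5) [++-] → (-0.045, 0.045, 1.94932)–(0, 0.045, 1.95538)  len=0.0454
  (v14,v0,v18) [+--] → (-0.045, 0.045, -1.94932)–(-1.13926, 0.045, -1.5938)  len=1.1506
  (v14,v18,v15) [+-+] → (-1.13926, 0.045, -1.5938)–(-1.16357, 0.045, -1.56034)  len=0.0414
  (v15,v18,v19) [+--] → (-1.16357, 0.045, -1.56034)–(-1.85496, 0.045, -0.6088)  len=1.1762
  (v15,v19,v16) [+-+] → (-1.85496, 0.045, -0.6088)–(-1.85496, 0.045, -0.567441)  len=0.0414
  (v16,v19,v20) [+--] → (-1.85496, 0.045, -0.567441)–(-1.85496, 0.045, 0.6088)  len=1.1762
  (v16,v20,v17) [+-+] → (-1.85496, 0.045, 0.6088)–(-1.81563, 0.045, 0.662934)  len=0.0669
  (v17,v20,v21) [+--] → (-1.81563, 0.045, 0.662934)–(-1.13926, 0.045, 1.5938)  len=1.1506
  (v17,v21,v5) [+--] → (-1.13926, 0.045, 1.5938)–(-0.045, 0.045, 1.94932)  len=1.1506

Chained into 1 loop(s):
  loop 1: 20 segments, perimeter = 12.0893
Total perimeter = 12.089

loops=1 perimeter=12.089


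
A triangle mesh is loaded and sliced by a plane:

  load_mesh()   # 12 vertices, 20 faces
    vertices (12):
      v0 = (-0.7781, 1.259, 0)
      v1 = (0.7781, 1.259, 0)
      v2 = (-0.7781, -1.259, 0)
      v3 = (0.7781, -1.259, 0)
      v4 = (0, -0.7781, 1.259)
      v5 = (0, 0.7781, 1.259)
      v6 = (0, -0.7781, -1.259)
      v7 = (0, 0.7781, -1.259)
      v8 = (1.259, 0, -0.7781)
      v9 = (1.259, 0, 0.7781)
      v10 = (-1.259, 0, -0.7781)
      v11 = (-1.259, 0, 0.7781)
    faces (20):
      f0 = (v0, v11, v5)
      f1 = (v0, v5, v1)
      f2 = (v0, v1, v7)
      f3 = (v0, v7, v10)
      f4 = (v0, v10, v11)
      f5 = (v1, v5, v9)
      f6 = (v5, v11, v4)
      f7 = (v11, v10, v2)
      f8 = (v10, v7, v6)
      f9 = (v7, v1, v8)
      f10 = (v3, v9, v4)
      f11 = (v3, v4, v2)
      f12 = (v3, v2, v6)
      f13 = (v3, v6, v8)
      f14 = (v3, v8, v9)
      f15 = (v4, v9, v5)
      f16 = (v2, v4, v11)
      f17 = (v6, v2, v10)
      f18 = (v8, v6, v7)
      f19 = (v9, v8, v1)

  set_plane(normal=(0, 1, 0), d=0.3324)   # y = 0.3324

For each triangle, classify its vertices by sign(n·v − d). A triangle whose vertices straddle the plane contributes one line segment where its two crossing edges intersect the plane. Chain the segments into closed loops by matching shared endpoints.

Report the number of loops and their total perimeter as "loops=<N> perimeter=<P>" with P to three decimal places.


loops=1 perimeter=7.703

Straddling triangles (10 of 20):
  (v0,v11,v5) [+-+] → (-1.13203, 0.3324, 0.572667)–(-0.721162, 0.3324, 0.983538)  len=0.5811
  (v0,v7,v10) [++-] → (-0.721162, 0.3324, -0.983538)–(-1.13203, 0.3324, -0.572667)  len=0.5811
  (v0,v10,v11) [+--] → (-1.13203, 0.3324, -0.572667)–(-1.13203, 0.3324, 0.572667)  len=1.1453
  (v1,v5,v9) [++-] → (0.721162, 0.3324, 0.983538)–(1.13203, 0.3324, 0.572667)  len=0.5811
  (v5,v11,v4) [+--] → (-0.721162, 0.3324, 0.983538)–(0, 0.3324, 1.259)  len=0.7720
  (v10,v7,v6) [-+-] → (-0.721162, 0.3324, -0.983538)–(0, 0.3324, -1.259)  len=0.7720
  (v7,v1,v8) [++-] → (1.13203, 0.3324, -0.572667)–(0.721162, 0.3324, -0.983538)  len=0.5811
  (v4,v9,v5) [--+] → (0.721162, 0.3324, 0.983538)–(0, 0.3324, 1.259)  len=0.7720
  (v8,v6,v7) [--+] → (0, 0.3324, -1.259)–(0.721162, 0.3324, -0.983538)  len=0.7720
  (v9,v8,v1) [--+] → (1.13203, 0.3324, -0.572667)–(1.13203, 0.3324, 0.572667)  len=1.1453

Chained into 1 loop(s):
  loop 1: 10 segments, perimeter = 7.7028
Total perimeter = 7.703


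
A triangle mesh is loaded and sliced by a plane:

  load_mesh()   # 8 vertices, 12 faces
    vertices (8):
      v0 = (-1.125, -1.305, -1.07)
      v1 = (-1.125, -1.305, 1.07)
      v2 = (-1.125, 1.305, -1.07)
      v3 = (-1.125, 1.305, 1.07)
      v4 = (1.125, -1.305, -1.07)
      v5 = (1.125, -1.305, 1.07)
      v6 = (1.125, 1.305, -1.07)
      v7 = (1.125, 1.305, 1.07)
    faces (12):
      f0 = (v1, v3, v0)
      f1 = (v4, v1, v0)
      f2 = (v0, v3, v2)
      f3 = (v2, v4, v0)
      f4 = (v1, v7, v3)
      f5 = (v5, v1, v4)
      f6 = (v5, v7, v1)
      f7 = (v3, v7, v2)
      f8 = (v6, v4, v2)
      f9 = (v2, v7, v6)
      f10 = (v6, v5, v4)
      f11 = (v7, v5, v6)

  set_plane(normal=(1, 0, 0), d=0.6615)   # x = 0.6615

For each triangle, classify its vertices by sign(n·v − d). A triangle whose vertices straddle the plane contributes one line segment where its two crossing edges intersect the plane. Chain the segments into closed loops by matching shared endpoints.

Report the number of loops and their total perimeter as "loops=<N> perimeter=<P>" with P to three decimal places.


loops=1 perimeter=9.500

Straddling triangles (8 of 12):
  (v4,v1,v0) [+--] → (0.6615, -1.305, -0.62916)–(0.6615, -1.305, -1.07)  len=0.4408
  (v2,v4,v0) [-+-] → (0.6615, -0.76734, -1.07)–(0.6615, -1.305, -1.07)  len=0.5377
  (v1,v7,v3) [-+-] → (0.6615, 0.76734, 1.07)–(0.6615, 1.305, 1.07)  len=0.5377
  (v5,v1,v4) [+-+] → (0.6615, -1.305, 1.07)–(0.6615, -1.305, -0.62916)  len=1.6992
  (v5,v7,v1) [++-] → (0.6615, 0.76734, 1.07)–(0.6615, -1.305, 1.07)  len=2.0723
  (v3,v7,v2) [-+-] → (0.6615, 1.305, 1.07)–(0.6615, 1.305, 0.62916)  len=0.4408
  (v6,v4,v2) [++-] → (0.6615, -0.76734, -1.07)–(0.6615, 1.305, -1.07)  len=2.0723
  (v2,v7,v6) [-++] → (0.6615, 1.305, 0.62916)–(0.6615, 1.305, -1.07)  len=1.6992

Chained into 1 loop(s):
  loop 1: 8 segments, perimeter = 9.5000
Total perimeter = 9.500
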